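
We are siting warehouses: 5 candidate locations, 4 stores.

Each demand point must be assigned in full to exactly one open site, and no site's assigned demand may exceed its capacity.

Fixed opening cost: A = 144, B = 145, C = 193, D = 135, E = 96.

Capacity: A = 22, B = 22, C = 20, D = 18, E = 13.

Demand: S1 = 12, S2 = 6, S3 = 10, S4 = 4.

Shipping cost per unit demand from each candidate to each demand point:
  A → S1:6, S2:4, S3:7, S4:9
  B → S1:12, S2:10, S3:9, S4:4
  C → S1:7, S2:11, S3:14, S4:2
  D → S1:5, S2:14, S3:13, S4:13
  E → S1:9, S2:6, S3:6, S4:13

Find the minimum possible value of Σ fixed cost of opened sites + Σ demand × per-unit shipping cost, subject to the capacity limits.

432

Open {A, E}; cheapest assignment that respects the capacities:
  A (cap 22, load 22): S1, S2, S4 — cost 12×6 + 6×4 + 4×9 = 132
  E (cap 13, load 10): S3 — cost 10×6 = 60
  Shipping 192, fixed 240 → total 432.
  Any other capacity-feasible assignment to {A, E} ships for at least 192.
Compare {A, D}: its best feasible assignment gives total 469.
Compare {A, B}: its best feasible assignment gives total 491.
Every other set of open sites that can feasibly serve all demand totals ≥ 469 even under its best assignment. Minimum: 432.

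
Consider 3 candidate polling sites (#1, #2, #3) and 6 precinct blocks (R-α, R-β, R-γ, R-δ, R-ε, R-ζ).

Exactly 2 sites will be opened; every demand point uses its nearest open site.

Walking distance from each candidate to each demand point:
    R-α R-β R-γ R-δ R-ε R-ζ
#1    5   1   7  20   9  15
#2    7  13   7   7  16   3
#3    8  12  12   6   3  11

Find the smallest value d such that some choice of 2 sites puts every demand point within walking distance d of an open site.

9

Open {#1, #2}.
  Farthest demand point is R-ε at walking distance 9 (to #1); all others are ≤ 9.
With {#1, #3} the worst case is 11.
With {#2, #3} the worst case is 12.
No size-2 selection achieves below 9.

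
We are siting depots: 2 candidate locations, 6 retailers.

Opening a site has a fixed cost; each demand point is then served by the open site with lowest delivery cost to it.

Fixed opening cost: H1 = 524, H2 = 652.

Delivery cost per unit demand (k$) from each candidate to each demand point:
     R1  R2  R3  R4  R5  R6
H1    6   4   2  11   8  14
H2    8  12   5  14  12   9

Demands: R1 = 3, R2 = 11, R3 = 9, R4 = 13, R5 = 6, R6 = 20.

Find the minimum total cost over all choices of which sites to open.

1075

Open {H1}: assign each demand point to its cheapest open site.
  R1→H1 3×6=18, R2→H1 11×4=44, R3→H1 9×2=18, R4→H1 13×11=143, R5→H1 6×8=48, R6→H1 20×14=280
  delivery cost 551, fixed 524 → total 1075.
Compare {H2}: delivery cost 635 + fixed 652 = 1287.
Compare {H1, H2}: delivery cost 451 + fixed 1176 = 1627.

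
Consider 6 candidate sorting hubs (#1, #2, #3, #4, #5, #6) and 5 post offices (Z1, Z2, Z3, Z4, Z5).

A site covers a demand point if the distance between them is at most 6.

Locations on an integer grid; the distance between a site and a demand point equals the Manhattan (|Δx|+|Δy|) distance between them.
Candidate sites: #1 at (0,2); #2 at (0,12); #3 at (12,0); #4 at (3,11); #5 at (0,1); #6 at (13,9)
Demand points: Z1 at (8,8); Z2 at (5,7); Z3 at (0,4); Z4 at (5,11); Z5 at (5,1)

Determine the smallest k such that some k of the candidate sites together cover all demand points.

3

Coverage sets (demand points within 6 of each site):
  #1: {Z3, Z5}
  #2: {Z4}
  #3: {}
  #4: {Z2, Z4}
  #5: {Z3, Z5}
  #6: {Z1}
No 2 sites suffice: every size-2 union leaves at least one demand point uncovered.
But {#1, #4, #6} covers everything, so the minimum is 3.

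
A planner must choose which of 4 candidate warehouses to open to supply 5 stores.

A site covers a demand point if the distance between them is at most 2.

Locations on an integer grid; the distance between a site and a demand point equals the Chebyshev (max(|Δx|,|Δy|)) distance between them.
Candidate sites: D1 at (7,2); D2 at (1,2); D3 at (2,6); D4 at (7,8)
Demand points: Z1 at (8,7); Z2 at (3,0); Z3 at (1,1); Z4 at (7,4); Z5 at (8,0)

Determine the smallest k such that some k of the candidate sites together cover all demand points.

Coverage sets (demand points within 2 of each site):
  D1: {Z4, Z5}
  D2: {Z2, Z3}
  D3: {}
  D4: {Z1}
No 2 sites suffice: every size-2 union leaves at least one demand point uncovered.
But {D1, D2, D4} covers everything, so the minimum is 3.

3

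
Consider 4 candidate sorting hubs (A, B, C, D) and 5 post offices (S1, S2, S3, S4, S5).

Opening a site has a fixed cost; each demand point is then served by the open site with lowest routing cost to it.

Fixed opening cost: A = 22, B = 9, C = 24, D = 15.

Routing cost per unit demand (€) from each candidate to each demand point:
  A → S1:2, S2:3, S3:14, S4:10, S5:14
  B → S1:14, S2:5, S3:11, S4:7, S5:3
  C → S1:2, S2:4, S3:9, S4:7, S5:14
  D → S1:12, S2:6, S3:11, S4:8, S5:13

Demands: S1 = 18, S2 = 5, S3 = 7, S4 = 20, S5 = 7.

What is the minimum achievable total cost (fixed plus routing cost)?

Open {B, C}: assign each demand point to its cheapest open site.
  S1→C 18×2=36, S2→C 5×4=20, S3→C 7×9=63, S4→B 20×7=140, S5→B 7×3=21
  routing cost 280, fixed 33 → total 313.
Compare {A, B}: routing cost 289 + fixed 31 = 320.
Compare {B, C, D}: routing cost 280 + fixed 48 = 328.
Compare {A, B, C}: routing cost 275 + fixed 55 = 330.
All other subsets cost ≥ 320. Minimum total cost: 313.

313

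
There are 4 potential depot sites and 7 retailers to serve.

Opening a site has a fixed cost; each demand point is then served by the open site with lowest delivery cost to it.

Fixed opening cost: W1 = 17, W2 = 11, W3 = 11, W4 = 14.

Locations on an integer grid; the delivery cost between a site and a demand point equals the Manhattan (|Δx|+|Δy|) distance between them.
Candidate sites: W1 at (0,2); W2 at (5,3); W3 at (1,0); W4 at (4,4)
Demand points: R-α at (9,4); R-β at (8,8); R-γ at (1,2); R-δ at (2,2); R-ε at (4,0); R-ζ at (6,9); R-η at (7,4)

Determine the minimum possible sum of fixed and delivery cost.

Open {W2}: assign each demand point to its cheapest open site.
  R-α→W2 5, R-β→W2 8, R-γ→W2 5, R-δ→W2 4, R-ε→W2 4, R-ζ→W2 7, R-η→W2 3
  delivery cost 36, fixed 11 → total 47.
Compare {W4}: delivery cost 36 + fixed 14 = 50.
Compare {W2, W3}: delivery cost 31 + fixed 22 = 53.
Compare {W3, W4}: delivery cost 31 + fixed 25 = 56.
All other subsets cost ≥ 50. Minimum total cost: 47.

47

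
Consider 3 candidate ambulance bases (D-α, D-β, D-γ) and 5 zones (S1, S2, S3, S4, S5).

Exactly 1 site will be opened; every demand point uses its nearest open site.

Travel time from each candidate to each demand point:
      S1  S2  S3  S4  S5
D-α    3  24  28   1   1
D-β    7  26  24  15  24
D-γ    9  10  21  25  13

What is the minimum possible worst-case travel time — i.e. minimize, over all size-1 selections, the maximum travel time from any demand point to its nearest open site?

25

Open {D-γ}.
  Farthest demand point is S4 at travel time 25 (to D-γ); all others are ≤ 25.
With {D-β} the worst case is 26.
With {D-α} the worst case is 28.
No size-1 selection achieves below 25.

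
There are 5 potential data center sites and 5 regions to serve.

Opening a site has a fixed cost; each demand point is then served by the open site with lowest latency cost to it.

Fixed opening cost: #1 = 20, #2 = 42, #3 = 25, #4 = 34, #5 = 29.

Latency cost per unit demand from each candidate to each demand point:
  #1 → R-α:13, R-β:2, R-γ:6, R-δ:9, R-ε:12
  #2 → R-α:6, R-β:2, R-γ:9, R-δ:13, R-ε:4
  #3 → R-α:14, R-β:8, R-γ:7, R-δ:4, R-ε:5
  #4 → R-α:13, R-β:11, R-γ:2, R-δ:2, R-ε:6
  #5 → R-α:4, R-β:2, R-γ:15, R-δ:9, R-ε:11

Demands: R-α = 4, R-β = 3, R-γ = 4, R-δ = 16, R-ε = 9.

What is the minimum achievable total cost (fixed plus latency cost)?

Open {#4, #5}: assign each demand point to its cheapest open site.
  R-α→#5 4×4=16, R-β→#5 3×2=6, R-γ→#4 4×2=8, R-δ→#4 16×2=32, R-ε→#4 9×6=54
  latency cost 116, fixed 63 → total 179.
Compare {#2, #4}: latency cost 106 + fixed 76 = 182.
Compare {#3, #4, #5}: latency cost 107 + fixed 88 = 195.
Compare {#1, #4, #5}: latency cost 116 + fixed 83 = 199.
All other subsets cost ≥ 182. Minimum total cost: 179.

179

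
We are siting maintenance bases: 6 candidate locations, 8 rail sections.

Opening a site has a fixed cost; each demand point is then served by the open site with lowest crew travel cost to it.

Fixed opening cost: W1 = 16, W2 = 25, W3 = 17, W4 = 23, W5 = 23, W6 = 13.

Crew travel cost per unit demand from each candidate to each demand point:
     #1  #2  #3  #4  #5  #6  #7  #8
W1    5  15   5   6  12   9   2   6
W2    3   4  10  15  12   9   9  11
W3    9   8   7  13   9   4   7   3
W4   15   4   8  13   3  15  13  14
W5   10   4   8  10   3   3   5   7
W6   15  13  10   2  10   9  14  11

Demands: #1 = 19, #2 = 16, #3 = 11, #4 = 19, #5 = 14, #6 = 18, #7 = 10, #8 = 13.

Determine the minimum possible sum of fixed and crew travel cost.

463

Open {W1, W2, W3, W5, W6}: assign each demand point to its cheapest open site.
  #1→W2 19×3=57, #2→W2 16×4=64, #3→W1 11×5=55, #4→W6 19×2=38, #5→W5 14×3=42, #6→W5 18×3=54, #7→W1 10×2=20, #8→W3 13×3=39
  crew travel cost 369, fixed 94 → total 463.
Compare {W1, W3, W5, W6}: crew travel cost 407 + fixed 69 = 476.
Compare {W1, W2, W3, W4, W6}: crew travel cost 387 + fixed 94 = 481.
Compare {W1, W2, W5, W6}: crew travel cost 408 + fixed 77 = 485.
All other subsets cost ≥ 476. Minimum total cost: 463.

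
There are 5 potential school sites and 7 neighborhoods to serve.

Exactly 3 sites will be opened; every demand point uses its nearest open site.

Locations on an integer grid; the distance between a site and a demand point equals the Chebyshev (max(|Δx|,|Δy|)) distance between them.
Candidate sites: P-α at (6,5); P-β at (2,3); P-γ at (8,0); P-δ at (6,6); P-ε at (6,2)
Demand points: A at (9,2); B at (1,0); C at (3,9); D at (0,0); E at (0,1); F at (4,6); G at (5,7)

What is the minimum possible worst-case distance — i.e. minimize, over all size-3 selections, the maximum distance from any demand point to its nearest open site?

3

Open {P-α, P-β, P-δ}.
  Farthest demand point is A at distance 3 (to P-α); all others are ≤ 3.
With {P-β, P-γ, P-δ} the worst case is 3.
With {P-β, P-δ, P-ε} the worst case is 3.
No size-3 selection achieves below 3.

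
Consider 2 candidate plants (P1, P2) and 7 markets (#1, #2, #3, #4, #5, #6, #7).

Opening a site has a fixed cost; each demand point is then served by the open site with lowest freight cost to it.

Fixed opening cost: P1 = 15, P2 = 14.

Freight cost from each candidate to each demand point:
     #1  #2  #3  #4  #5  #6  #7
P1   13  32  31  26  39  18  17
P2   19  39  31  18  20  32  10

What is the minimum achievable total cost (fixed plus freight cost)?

Open {P1, P2}: assign each demand point to its cheapest open site.
  #1→P1 13, #2→P1 32, #3→P1 31, #4→P2 18, #5→P2 20, #6→P1 18, #7→P2 10
  freight cost 142, fixed 29 → total 171.
Compare {P2}: freight cost 169 + fixed 14 = 183.
Compare {P1}: freight cost 176 + fixed 15 = 191.

171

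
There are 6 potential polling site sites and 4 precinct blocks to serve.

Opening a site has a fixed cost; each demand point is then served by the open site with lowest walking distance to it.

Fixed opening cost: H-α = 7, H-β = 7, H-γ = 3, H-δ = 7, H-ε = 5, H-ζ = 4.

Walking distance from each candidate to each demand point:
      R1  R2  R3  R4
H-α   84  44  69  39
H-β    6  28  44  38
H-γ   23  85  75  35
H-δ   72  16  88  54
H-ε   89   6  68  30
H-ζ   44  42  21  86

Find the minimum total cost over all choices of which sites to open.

79

Open {H-β, H-ε, H-ζ}: assign each demand point to its cheapest open site.
  R1→H-β 6, R2→H-ε 6, R3→H-ζ 21, R4→H-ε 30
  walking distance 63, fixed 16 → total 79.
Compare {H-β, H-γ, H-ε, H-ζ}: walking distance 63 + fixed 19 = 82.
Compare {H-α, H-β, H-ε, H-ζ}: walking distance 63 + fixed 23 = 86.
Compare {H-β, H-δ, H-ε, H-ζ}: walking distance 63 + fixed 23 = 86.
All other subsets cost ≥ 82. Minimum total cost: 79.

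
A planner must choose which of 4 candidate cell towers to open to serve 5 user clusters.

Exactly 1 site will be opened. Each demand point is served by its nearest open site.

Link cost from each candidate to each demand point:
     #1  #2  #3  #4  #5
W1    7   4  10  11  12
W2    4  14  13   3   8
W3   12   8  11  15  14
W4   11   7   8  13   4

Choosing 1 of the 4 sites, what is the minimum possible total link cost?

42

Open {W2}.
  #1→W2 4, #2→W2 14, #3→W2 13, #4→W2 3, #5→W2 8  ⇒ total 42.
Compare {W4}: total 43.
Compare {W1}: total 44.
No size-1 selection does better; minimum is 42.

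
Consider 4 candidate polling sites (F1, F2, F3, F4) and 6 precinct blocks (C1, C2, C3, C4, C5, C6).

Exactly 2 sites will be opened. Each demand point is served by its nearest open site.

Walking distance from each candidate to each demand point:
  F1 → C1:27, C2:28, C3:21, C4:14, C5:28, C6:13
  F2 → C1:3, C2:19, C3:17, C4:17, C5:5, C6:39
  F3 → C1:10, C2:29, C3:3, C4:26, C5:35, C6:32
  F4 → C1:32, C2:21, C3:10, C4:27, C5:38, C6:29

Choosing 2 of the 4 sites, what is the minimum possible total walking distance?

Open {F1, F2}.
  C1→F2 3, C2→F2 19, C3→F2 17, C4→F1 14, C5→F2 5, C6→F1 13  ⇒ total 71.
Compare {F2, F3}: total 79.
Compare {F2, F4}: total 83.
No size-2 selection does better; minimum is 71.

71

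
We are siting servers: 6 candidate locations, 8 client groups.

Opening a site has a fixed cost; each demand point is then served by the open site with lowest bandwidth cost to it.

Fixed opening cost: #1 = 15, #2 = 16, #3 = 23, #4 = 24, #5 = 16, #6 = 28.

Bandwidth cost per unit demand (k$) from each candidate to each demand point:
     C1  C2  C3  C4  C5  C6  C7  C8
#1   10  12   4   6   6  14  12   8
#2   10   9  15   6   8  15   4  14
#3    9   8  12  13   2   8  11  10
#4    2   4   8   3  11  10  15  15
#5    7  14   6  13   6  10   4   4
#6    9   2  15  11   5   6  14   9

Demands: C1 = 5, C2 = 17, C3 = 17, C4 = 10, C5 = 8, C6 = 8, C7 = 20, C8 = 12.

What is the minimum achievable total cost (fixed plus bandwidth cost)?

Open {#1, #3, #4, #5, #6}: assign each demand point to its cheapest open site.
  C1→#4 5×2=10, C2→#6 17×2=34, C3→#1 17×4=68, C4→#4 10×3=30, C5→#3 8×2=16, C6→#6 8×6=48, C7→#5 20×4=80, C8→#5 12×4=48
  bandwidth cost 334, fixed 106 → total 440.
Compare {#1, #4, #5, #6}: bandwidth cost 358 + fixed 83 = 441.
Compare {#1, #2, #3, #4, #5, #6}: bandwidth cost 334 + fixed 122 = 456.
Compare {#1, #2, #4, #5, #6}: bandwidth cost 358 + fixed 99 = 457.
All other subsets cost ≥ 441. Minimum total cost: 440.

440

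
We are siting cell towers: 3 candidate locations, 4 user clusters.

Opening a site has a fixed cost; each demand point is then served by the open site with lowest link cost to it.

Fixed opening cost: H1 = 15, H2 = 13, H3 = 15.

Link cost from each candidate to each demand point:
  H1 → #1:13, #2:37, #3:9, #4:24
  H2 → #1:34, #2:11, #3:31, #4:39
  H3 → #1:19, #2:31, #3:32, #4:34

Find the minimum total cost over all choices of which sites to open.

Open {H1, H2}: assign each demand point to its cheapest open site.
  #1→H1 13, #2→H2 11, #3→H1 9, #4→H1 24
  link cost 57, fixed 28 → total 85.
Compare {H1}: link cost 83 + fixed 15 = 98.
Compare {H1, H2, H3}: link cost 57 + fixed 43 = 100.
Compare {H1, H3}: link cost 77 + fixed 30 = 107.
All other subsets cost ≥ 98. Minimum total cost: 85.

85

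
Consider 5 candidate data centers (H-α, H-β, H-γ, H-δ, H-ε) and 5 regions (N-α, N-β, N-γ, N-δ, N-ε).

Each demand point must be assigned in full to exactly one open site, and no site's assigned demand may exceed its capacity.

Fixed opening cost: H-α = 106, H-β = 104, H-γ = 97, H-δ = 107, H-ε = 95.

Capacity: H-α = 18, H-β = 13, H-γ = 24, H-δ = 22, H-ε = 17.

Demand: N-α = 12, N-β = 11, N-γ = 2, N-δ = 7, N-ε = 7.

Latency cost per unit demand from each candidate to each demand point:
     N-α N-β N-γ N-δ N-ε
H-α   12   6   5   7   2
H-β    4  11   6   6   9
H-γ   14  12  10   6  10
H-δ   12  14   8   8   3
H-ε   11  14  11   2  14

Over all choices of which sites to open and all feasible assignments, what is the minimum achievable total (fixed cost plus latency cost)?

Open {H-α, H-β, H-ε}; cheapest assignment that respects the capacities:
  H-α (cap 18, load 18): N-β, N-ε — cost 11×6 + 7×2 = 80
  H-β (cap 13, load 12): N-α — cost 12×4 = 48
  H-ε (cap 17, load 9): N-γ, N-δ — cost 2×11 + 7×2 = 36
  Shipping 164, fixed 305 → total 469.
  Any other capacity-feasible assignment to {H-α, H-β, H-ε} ships for at least 164.
Compare {H-α, H-β, H-γ}: its best feasible assignment gives total 497.
Compare {H-α, H-δ}: its best feasible assignment gives total 509.
Every other set of open sites that can feasibly serve all demand totals ≥ 497 even under its best assignment. Minimum: 469.

469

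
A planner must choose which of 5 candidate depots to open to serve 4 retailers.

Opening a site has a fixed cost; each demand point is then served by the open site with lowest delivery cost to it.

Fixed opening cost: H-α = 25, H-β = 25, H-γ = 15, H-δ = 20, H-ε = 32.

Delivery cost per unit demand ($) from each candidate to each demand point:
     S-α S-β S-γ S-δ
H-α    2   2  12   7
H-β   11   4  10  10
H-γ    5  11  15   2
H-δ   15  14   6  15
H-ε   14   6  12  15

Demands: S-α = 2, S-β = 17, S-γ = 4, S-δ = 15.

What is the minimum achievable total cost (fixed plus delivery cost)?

Open {H-α, H-γ, H-δ}: assign each demand point to its cheapest open site.
  S-α→H-α 2×2=4, S-β→H-α 17×2=34, S-γ→H-δ 4×6=24, S-δ→H-γ 15×2=30
  delivery cost 92, fixed 60 → total 152.
Compare {H-α, H-γ}: delivery cost 116 + fixed 40 = 156.
Compare {H-α, H-β, H-γ}: delivery cost 108 + fixed 65 = 173.
Compare {H-α, H-β, H-γ, H-δ}: delivery cost 92 + fixed 85 = 177.
All other subsets cost ≥ 156. Minimum total cost: 152.

152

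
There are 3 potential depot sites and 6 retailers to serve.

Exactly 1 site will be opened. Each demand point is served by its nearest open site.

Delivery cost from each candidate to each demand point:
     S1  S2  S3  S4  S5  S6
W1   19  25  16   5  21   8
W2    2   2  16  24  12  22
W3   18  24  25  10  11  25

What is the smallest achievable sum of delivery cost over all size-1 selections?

78

Open {W2}.
  S1→W2 2, S2→W2 2, S3→W2 16, S4→W2 24, S5→W2 12, S6→W2 22  ⇒ total 78.
Compare {W1}: total 94.
Compare {W3}: total 113.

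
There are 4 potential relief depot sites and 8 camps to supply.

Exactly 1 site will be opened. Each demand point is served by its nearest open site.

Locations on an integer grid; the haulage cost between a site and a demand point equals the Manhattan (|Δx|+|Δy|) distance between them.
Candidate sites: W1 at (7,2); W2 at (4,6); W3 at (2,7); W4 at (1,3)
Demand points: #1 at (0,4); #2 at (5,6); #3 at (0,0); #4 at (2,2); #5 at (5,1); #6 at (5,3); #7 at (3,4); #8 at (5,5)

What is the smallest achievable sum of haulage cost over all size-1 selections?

34

Open {W4}.
  #1→W4 2, #2→W4 7, #3→W4 4, #4→W4 2, #5→W4 6, #6→W4 4, #7→W4 3, #8→W4 6  ⇒ total 34.
Compare {W2}: total 38.
Compare {W1}: total 46.
No size-1 selection does better; minimum is 34.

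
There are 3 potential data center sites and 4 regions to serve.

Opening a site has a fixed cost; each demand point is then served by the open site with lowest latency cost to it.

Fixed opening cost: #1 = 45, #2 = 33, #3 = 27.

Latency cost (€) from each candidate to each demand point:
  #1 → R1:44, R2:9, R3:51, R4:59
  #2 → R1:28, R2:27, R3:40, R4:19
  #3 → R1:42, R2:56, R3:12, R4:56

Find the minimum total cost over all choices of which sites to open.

146

Open {#2, #3}: assign each demand point to its cheapest open site.
  R1→#2 28, R2→#2 27, R3→#3 12, R4→#2 19
  latency cost 86, fixed 60 → total 146.
Compare {#2}: latency cost 114 + fixed 33 = 147.
Compare {#1, #2, #3}: latency cost 68 + fixed 105 = 173.
Compare {#1, #2}: latency cost 96 + fixed 78 = 174.
All other subsets cost ≥ 147. Minimum total cost: 146.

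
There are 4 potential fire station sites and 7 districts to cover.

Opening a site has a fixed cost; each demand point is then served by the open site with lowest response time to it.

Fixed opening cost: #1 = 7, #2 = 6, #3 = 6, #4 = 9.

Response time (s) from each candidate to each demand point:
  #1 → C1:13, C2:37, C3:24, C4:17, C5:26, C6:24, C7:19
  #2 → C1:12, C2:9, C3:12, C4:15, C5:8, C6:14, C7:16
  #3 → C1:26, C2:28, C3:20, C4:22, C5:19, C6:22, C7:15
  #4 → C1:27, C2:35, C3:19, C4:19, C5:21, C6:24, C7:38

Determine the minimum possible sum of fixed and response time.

Open {#2}: assign each demand point to its cheapest open site.
  C1→#2 12, C2→#2 9, C3→#2 12, C4→#2 15, C5→#2 8, C6→#2 14, C7→#2 16
  response time 86, fixed 6 → total 92.
Compare {#2, #3}: response time 85 + fixed 12 = 97.
Compare {#1, #2}: response time 86 + fixed 13 = 99.
Compare {#2, #4}: response time 86 + fixed 15 = 101.
All other subsets cost ≥ 97. Minimum total cost: 92.

92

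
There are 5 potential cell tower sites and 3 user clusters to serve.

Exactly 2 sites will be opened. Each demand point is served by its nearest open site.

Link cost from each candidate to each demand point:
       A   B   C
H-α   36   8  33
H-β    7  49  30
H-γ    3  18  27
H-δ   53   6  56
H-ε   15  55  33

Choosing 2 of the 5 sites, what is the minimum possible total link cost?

Open {H-γ, H-δ}.
  A→H-γ 3, B→H-δ 6, C→H-γ 27  ⇒ total 36.
Compare {H-α, H-γ}: total 38.
Compare {H-β, H-δ}: total 43.
No size-2 selection does better; minimum is 36.

36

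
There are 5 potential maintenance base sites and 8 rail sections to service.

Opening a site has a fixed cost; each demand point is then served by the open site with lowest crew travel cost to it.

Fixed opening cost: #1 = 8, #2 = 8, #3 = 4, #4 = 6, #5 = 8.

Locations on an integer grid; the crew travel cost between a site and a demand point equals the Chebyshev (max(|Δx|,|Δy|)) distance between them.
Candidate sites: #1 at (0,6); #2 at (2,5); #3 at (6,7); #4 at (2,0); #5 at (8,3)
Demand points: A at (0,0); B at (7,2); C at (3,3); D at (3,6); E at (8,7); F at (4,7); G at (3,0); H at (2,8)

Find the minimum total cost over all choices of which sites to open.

32

Open {#3, #4}: assign each demand point to its cheapest open site.
  A→#4 2, B→#3 5, C→#4 3, D→#3 3, E→#3 2, F→#3 2, G→#4 1, H→#3 4
  crew travel cost 22, fixed 10 → total 32.
Compare {#2, #4}: crew travel cost 22 + fixed 14 = 36.
Compare {#2, #3, #4}: crew travel cost 18 + fixed 18 = 36.
Compare {#3, #4, #5}: crew travel cost 18 + fixed 18 = 36.
All other subsets cost ≥ 36. Minimum total cost: 32.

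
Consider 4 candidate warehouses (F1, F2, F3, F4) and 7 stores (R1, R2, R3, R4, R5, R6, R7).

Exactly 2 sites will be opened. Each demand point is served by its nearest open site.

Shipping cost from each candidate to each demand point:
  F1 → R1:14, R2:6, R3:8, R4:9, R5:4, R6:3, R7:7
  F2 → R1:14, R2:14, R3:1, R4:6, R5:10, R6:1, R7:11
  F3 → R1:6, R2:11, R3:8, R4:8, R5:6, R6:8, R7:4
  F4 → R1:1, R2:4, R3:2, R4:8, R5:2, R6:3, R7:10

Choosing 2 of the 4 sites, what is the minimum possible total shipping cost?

24

Open {F3, F4}.
  R1→F4 1, R2→F4 4, R3→F4 2, R4→F3 8, R5→F4 2, R6→F4 3, R7→F3 4  ⇒ total 24.
Compare {F2, F4}: total 25.
Compare {F1, F4}: total 27.
No size-2 selection does better; minimum is 24.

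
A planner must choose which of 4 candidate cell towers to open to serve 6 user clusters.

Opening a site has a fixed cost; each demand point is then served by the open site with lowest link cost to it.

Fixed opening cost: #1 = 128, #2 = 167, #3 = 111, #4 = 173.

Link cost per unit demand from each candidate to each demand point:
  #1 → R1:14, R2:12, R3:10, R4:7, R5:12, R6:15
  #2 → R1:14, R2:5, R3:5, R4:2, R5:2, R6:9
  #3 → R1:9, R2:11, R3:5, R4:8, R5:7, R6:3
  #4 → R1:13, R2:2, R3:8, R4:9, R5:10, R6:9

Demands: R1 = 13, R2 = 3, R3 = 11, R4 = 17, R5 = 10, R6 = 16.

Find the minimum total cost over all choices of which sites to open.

Open {#2, #3}: assign each demand point to its cheapest open site.
  R1→#3 13×9=117, R2→#2 3×5=15, R3→#2 11×5=55, R4→#2 17×2=34, R5→#2 10×2=20, R6→#3 16×3=48
  link cost 289, fixed 278 → total 567.
Compare {#3}: link cost 459 + fixed 111 = 570.
Compare {#2}: link cost 450 + fixed 167 = 617.
Compare {#1, #3}: link cost 442 + fixed 239 = 681.
All other subsets cost ≥ 570. Minimum total cost: 567.

567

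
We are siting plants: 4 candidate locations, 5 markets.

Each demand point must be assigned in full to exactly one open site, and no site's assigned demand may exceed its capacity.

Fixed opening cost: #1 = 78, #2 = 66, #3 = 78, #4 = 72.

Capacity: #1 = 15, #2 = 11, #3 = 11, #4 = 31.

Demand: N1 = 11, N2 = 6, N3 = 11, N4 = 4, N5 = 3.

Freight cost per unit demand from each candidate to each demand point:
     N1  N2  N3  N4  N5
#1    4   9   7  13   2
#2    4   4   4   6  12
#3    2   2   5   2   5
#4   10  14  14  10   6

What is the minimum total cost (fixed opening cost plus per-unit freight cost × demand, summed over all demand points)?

336

Open {#1, #2, #3}; cheapest assignment that respects the capacities:
  #1 (cap 15, load 14): N1, N5 — cost 11×4 + 3×2 = 50
  #2 (cap 11, load 11): N3 — cost 11×4 = 44
  #3 (cap 11, load 10): N2, N4 — cost 6×2 + 4×2 = 20
  Shipping 114, fixed 222 → total 336.
  Any other capacity-feasible assignment to {#1, #2, #3} ships for at least 114.
Compare {#2, #3, #4}: its best feasible assignment gives total 408.
Compare {#1, #2, #3, #4}: its best feasible assignment gives total 408.
Every other set of open sites that can feasibly serve all demand totals ≥ 408 even under its best assignment. Minimum: 336.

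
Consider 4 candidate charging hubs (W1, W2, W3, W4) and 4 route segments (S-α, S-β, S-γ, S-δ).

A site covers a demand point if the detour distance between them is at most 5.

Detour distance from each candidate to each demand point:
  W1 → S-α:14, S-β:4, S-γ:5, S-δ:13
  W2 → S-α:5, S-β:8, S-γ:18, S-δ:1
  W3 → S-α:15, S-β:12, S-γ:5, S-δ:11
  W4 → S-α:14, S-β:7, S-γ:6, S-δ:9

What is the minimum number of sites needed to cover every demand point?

2

Coverage sets (demand points within 5 of each site):
  W1: {S-β, S-γ}
  W2: {S-α, S-δ}
  W3: {S-γ}
  W4: {}
No single site covers all 4 demand points.
But {W1, W2} covers everything, so the minimum is 2.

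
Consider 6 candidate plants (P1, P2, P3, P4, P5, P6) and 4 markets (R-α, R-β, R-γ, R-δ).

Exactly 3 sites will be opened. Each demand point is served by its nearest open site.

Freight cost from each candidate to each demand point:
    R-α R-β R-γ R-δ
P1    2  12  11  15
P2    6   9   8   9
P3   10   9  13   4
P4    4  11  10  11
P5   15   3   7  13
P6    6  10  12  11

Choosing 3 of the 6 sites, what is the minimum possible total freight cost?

Open {P1, P3, P5}.
  R-α→P1 2, R-β→P5 3, R-γ→P5 7, R-δ→P3 4  ⇒ total 16.
Compare {P3, P4, P5}: total 18.
Compare {P2, P3, P5}: total 20.
No size-3 selection does better; minimum is 16.

16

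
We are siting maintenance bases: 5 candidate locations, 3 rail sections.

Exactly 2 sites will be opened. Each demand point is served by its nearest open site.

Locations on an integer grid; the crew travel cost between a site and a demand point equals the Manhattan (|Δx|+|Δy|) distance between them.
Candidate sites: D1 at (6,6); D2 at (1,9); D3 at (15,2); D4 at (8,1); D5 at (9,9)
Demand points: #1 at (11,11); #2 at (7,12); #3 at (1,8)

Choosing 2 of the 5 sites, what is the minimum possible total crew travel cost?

10

Open {D2, D5}.
  #1→D5 4, #2→D5 5, #3→D2 1  ⇒ total 10.
Compare {D1, D5}: total 16.
Compare {D1, D2}: total 18.
No size-2 selection does better; minimum is 10.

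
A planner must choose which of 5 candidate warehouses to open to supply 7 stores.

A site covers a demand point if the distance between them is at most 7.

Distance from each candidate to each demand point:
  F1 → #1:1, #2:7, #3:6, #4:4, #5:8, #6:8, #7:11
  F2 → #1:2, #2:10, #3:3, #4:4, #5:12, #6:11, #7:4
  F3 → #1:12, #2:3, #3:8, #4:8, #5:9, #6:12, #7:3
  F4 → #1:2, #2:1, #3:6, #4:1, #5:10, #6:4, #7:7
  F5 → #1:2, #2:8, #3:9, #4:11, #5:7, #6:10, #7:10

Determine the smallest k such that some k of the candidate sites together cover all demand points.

2

Coverage sets (demand points within 7 of each site):
  F1: {#1, #2, #3, #4}
  F2: {#1, #3, #4, #7}
  F3: {#2, #7}
  F4: {#1, #2, #3, #4, #6, #7}
  F5: {#1, #5}
No single site covers all 7 demand points.
But {F4, F5} covers everything, so the minimum is 2.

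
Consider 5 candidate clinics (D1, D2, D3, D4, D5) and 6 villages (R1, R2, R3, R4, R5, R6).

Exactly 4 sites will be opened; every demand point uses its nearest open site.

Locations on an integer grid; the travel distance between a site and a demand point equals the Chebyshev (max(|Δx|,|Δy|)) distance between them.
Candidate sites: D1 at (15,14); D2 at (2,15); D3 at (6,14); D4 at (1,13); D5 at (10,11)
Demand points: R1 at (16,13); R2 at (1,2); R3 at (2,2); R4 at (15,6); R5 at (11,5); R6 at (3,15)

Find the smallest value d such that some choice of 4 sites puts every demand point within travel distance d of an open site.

9

Open {D1, D2, D3, D5}.
  Farthest demand point is R2 at travel distance 9 (to D5); all others are ≤ 9.
With {D1, D2, D4, D5} the worst case is 9.
With {D1, D3, D4, D5} the worst case is 9.
No size-4 selection achieves below 9.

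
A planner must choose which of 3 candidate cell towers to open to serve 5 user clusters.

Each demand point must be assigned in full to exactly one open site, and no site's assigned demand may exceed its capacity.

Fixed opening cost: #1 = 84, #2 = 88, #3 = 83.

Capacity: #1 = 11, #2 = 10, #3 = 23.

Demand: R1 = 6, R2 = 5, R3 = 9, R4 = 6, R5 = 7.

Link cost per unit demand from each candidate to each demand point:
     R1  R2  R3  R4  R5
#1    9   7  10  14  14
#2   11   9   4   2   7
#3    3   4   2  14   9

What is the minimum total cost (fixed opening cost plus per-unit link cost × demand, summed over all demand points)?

385

Open {#1, #3}; cheapest assignment that respects the capacities:
  #1 (cap 11, load 11): R2, R4 — cost 5×7 + 6×14 = 119
  #3 (cap 23, load 22): R1, R3, R5 — cost 6×3 + 9×2 + 7×9 = 99
  Shipping 218, fixed 167 → total 385.
  Any other capacity-feasible assignment to {#1, #3} ships for at least 218.
Compare {#1, #2, #3}: its best feasible assignment gives total 401.
Every other set of open sites that can feasibly serve all demand totals ≥ 401 even under its best assignment. Minimum: 385.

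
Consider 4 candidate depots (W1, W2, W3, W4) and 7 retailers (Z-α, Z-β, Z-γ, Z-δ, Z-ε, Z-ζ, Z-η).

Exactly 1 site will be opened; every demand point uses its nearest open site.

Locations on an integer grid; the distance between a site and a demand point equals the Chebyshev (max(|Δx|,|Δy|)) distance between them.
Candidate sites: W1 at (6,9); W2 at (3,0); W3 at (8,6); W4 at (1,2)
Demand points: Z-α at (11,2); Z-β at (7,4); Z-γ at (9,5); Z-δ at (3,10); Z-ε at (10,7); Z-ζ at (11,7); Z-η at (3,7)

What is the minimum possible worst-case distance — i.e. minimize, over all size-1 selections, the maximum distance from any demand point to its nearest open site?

Open {W3}.
  Farthest demand point is Z-δ at distance 5 (to W3); all others are ≤ 5.
With {W1} the worst case is 7.
With {W2} the worst case is 10.
No size-1 selection achieves below 5.

5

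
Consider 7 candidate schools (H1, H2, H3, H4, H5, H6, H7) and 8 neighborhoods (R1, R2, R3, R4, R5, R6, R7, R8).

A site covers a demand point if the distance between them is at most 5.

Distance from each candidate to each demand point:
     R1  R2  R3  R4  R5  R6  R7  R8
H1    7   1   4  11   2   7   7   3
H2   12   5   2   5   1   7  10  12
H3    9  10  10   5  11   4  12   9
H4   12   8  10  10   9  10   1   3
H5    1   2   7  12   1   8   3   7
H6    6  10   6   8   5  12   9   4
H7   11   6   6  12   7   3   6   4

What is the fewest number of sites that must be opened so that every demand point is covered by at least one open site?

3

Coverage sets (demand points within 5 of each site):
  H1: {R2, R3, R5, R8}
  H2: {R2, R3, R4, R5}
  H3: {R4, R6}
  H4: {R7, R8}
  H5: {R1, R2, R5, R7}
  H6: {R5, R8}
  H7: {R6, R8}
No 2 sites suffice: every size-2 union leaves at least one demand point uncovered.
But {H1, H3, H5} covers everything, so the minimum is 3.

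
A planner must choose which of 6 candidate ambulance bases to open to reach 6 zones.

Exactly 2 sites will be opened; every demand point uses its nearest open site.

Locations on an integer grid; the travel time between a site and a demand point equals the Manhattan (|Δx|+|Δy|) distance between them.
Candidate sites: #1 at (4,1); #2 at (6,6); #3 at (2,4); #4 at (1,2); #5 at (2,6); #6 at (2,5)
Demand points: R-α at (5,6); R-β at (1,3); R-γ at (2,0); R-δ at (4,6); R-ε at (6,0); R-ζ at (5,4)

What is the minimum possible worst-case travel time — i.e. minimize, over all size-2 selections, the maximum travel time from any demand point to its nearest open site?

4

Open {#1, #5}.
  Farthest demand point is R-β at travel time 4 (to #5); all others are ≤ 4.
With {#1, #6} the worst case is 4.
With {#1, #2} the worst case is 5.
No size-2 selection achieves below 4.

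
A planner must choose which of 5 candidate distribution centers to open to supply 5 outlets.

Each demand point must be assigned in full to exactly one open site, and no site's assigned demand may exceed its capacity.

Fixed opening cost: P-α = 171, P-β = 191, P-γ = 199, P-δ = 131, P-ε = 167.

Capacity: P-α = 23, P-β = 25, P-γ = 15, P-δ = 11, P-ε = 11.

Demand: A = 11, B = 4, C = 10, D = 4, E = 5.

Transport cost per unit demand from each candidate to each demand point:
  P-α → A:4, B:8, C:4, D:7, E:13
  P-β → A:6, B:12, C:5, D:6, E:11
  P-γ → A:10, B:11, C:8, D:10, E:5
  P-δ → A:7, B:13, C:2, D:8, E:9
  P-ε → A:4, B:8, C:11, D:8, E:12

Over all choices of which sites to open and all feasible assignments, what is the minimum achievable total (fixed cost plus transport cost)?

Open {P-β, P-δ}; cheapest assignment that respects the capacities:
  P-β (cap 25, load 24): A, B, D, E — cost 11×6 + 4×12 + 4×6 + 5×11 = 193
  P-δ (cap 11, load 10): C — cost 10×2 = 20
  Shipping 213, fixed 322 → total 535.
  Any other capacity-feasible assignment to {P-β, P-δ} ships for at least 213.
Compare {P-α, P-δ}: its best feasible assignment gives total 544.
Compare {P-α, P-ε}: its best feasible assignment gives total 547.
Every other set of open sites that can feasibly serve all demand totals ≥ 544 even under its best assignment. Minimum: 535.

535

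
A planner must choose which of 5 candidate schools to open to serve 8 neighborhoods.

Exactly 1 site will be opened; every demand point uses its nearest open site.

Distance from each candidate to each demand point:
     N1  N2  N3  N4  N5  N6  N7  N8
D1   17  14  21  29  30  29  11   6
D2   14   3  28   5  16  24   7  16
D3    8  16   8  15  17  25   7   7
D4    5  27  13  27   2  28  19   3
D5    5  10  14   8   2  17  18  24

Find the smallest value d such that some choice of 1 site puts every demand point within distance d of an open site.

24

Open {D5}.
  Farthest demand point is N8 at distance 24 (to D5); all others are ≤ 24.
With {D3} the worst case is 25.
With {D2} the worst case is 28.
No size-1 selection achieves below 24.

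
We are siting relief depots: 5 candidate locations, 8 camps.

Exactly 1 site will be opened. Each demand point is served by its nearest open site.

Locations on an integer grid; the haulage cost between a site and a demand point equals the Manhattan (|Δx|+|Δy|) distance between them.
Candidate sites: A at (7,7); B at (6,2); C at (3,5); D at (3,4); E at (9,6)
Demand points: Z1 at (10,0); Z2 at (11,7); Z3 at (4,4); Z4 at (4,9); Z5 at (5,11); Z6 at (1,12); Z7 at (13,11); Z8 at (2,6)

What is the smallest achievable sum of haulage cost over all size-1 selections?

Open {A}.
  Z1→A 10, Z2→A 4, Z3→A 6, Z4→A 5, Z5→A 6, Z6→A 11, Z7→A 10, Z8→A 6  ⇒ total 58.
Compare {C}: total 64.
Compare {E}: total 64.
No size-1 selection does better; minimum is 58.

58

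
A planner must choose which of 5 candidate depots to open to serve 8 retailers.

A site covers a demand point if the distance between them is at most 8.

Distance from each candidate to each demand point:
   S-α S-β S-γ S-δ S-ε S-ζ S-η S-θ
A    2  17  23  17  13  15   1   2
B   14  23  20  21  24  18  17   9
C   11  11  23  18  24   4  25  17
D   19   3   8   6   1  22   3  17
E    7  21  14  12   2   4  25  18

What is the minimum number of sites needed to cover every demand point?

3

Coverage sets (demand points within 8 of each site):
  A: {S-α, S-η, S-θ}
  B: {}
  C: {S-ζ}
  D: {S-β, S-γ, S-δ, S-ε, S-η}
  E: {S-α, S-ε, S-ζ}
No 2 sites suffice: every size-2 union leaves at least one demand point uncovered.
But {A, C, D} covers everything, so the minimum is 3.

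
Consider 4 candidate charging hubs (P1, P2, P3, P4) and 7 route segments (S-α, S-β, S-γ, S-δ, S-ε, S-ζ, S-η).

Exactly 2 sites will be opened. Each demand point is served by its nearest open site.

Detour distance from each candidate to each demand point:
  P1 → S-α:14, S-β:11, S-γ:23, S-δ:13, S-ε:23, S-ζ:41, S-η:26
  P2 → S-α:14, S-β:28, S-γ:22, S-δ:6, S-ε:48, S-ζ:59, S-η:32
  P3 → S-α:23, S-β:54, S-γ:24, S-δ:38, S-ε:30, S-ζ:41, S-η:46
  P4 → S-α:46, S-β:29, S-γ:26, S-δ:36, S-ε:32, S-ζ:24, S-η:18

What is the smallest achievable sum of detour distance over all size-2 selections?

126

Open {P1, P4}.
  S-α→P1 14, S-β→P1 11, S-γ→P1 23, S-δ→P1 13, S-ε→P1 23, S-ζ→P4 24, S-η→P4 18  ⇒ total 126.
Compare {P1, P2}: total 143.
Compare {P2, P4}: total 144.
No size-2 selection does better; minimum is 126.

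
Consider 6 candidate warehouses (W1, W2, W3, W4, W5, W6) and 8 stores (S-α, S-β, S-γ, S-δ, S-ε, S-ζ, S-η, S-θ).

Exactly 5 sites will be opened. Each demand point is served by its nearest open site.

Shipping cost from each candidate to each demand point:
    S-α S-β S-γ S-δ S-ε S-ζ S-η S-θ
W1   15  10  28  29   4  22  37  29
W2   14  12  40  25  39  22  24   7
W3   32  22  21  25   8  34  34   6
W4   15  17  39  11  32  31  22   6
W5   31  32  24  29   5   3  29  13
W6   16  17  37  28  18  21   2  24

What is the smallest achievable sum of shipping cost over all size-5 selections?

Open {W1, W3, W4, W5, W6}.
  S-α→W1 15, S-β→W1 10, S-γ→W3 21, S-δ→W4 11, S-ε→W1 4, S-ζ→W5 3, S-η→W6 2, S-θ→W3 6  ⇒ total 72.
Compare {W1, W2, W4, W5, W6}: total 74.
Compare {W2, W3, W4, W5, W6}: total 74.
No size-5 selection does better; minimum is 72.

72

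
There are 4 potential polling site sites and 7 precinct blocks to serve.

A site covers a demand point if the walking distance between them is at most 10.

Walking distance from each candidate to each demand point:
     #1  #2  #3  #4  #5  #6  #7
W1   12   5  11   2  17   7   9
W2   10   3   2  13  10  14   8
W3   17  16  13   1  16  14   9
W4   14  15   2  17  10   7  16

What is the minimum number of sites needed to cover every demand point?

Coverage sets (demand points within 10 of each site):
  W1: {#2, #4, #6, #7}
  W2: {#1, #2, #3, #5, #7}
  W3: {#4, #7}
  W4: {#3, #5, #6}
No single site covers all 7 demand points.
But {W1, W2} covers everything, so the minimum is 2.

2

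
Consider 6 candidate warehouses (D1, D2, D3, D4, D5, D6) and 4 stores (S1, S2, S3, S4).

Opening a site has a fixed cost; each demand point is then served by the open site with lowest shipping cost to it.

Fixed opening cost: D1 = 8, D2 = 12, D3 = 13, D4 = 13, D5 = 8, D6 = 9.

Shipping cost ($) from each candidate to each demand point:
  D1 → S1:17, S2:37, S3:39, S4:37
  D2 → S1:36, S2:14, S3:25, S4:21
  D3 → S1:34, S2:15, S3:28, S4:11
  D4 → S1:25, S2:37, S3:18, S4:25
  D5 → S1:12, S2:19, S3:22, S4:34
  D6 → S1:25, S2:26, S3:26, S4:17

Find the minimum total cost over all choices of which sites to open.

81

Open {D3, D5}: assign each demand point to its cheapest open site.
  S1→D5 12, S2→D3 15, S3→D5 22, S4→D3 11
  shipping cost 60, fixed 21 → total 81.
Compare {D5, D6}: shipping cost 70 + fixed 17 = 87.
Compare {D2, D5}: shipping cost 69 + fixed 20 = 89.
Compare {D1, D3, D5}: shipping cost 60 + fixed 29 = 89.
All other subsets cost ≥ 87. Minimum total cost: 81.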